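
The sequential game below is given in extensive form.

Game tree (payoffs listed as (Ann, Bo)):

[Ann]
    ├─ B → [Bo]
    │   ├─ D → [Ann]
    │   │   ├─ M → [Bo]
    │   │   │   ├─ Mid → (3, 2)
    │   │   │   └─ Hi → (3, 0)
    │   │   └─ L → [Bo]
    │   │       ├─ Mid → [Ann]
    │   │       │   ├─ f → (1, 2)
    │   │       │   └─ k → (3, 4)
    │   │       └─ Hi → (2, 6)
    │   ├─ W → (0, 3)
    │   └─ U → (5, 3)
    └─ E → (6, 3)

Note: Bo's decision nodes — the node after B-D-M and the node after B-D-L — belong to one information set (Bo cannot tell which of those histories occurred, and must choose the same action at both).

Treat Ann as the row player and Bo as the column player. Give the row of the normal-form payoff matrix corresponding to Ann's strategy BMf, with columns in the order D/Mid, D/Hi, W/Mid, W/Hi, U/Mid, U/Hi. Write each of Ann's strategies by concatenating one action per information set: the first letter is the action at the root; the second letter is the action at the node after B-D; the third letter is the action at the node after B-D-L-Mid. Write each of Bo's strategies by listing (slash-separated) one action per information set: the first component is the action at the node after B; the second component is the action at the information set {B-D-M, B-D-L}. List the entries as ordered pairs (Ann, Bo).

(3,2) (3,0) (0,3) (0,3) (5,3) (5,3)

vs D/Mid: Ann plays B → Bo plays D at [B] → Ann plays M at [B-D] → Bo plays Mid at [B-D-M] → (3, 2)
vs D/Hi: Ann plays B → Bo plays D at [B] → Ann plays M at [B-D] → Bo plays Hi at [B-D-M] → (3, 0)
vs W/Mid: Ann plays B → Bo plays W at [B] → (0, 3)
vs W/Hi: Ann plays B → Bo plays W at [B] → (0, 3)
vs U/Mid: Ann plays B → Bo plays U at [B] → (5, 3)
vs U/Hi: Ann plays B → Bo plays U at [B] → (5, 3)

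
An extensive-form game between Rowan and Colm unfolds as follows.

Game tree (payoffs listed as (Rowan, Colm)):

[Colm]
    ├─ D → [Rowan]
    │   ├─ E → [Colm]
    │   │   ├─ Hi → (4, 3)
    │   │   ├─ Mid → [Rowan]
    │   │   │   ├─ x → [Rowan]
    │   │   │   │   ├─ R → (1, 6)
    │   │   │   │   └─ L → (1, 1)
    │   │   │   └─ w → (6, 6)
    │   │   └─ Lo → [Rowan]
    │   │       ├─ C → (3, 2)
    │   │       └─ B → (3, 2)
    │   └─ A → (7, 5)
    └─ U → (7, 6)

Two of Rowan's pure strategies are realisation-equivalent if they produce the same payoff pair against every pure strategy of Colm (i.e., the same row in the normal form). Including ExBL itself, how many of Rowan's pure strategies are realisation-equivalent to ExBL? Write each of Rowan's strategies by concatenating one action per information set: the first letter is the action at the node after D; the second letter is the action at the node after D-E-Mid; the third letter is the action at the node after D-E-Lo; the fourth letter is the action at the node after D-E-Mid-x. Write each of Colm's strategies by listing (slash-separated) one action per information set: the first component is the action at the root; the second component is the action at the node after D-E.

2

Row for ExBL (columns D/Hi, D/Mid, D/Lo, U/Hi, U/Mid, U/Lo): (4,3) (1,1) (3,2) (7,6) (7,6) (7,6).
Every one of Rowan's information sets is on the play path for some reply by Colm when Rowan follows ExBL.
Even so, ExCL happens to produce the same payoff in every column — so 2 strategies share this row.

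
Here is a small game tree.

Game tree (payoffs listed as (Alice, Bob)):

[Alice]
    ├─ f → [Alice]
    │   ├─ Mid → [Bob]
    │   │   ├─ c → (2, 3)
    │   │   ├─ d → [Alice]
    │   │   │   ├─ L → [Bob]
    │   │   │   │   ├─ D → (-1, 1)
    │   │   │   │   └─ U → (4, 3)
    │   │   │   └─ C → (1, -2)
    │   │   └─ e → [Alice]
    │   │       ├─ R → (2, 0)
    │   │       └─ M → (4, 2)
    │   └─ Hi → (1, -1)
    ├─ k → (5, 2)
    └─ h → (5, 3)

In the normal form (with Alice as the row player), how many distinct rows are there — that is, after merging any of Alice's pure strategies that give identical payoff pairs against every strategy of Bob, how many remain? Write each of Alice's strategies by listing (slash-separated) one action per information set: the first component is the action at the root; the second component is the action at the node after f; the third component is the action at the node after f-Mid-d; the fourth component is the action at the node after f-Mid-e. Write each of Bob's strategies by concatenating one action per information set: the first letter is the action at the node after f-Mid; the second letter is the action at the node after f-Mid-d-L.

Alice has 24 pure strategies: f/Mid/L/R, f/Mid/L/M, f/Mid/C/R, f/Mid/C/M, f/Hi/L/R, f/Hi/L/M, f/Hi/C/R, f/Hi/C/M, k/Mid/L/R, k/Mid/L/M, k/Mid/C/R, k/Mid/C/M, k/Hi/L/R, k/Hi/L/M, k/Hi/C/R, k/Hi/C/M, h/Mid/L/R, h/Mid/L/M, h/Mid/C/R, h/Mid/C/M, h/Hi/L/R, h/Hi/L/M, h/Hi/C/R, h/Hi/C/M. Columns: cD, cU, dD, dU, eD, eU.
{f/Mid/L/R} → row (2,3) (2,3) (-1,1) (4,3) (2,0) (2,0)
{f/Mid/L/M} → row (2,3) (2,3) (-1,1) (4,3) (4,2) (4,2)
{f/Mid/C/R} → row (2,3) (2,3) (1,-2) (1,-2) (2,0) (2,0)
{f/Mid/C/M} → row (2,3) (2,3) (1,-2) (1,-2) (4,2) (4,2)
{f/Hi/L/R, f/Hi/L/M, f/Hi/C/R, f/Hi/C/M} → row (1,-1) (1,-1) (1,-1) (1,-1) (1,-1) (1,-1)
{k/Mid/L/R, k/Mid/L/M, k/Mid/C/R, k/Mid/C/M, k/Hi/L/R, k/Hi/L/M, k/Hi/C/R, k/Hi/C/M} → row (5,2) (5,2) (5,2) (5,2) (5,2) (5,2)
{h/Mid/L/R, h/Mid/L/M, h/Mid/C/R, h/Mid/C/M, h/Hi/L/R, h/Hi/L/M, h/Hi/C/R, h/Hi/C/M} → row (5,3) (5,3) (5,3) (5,3) (5,3) (5,3)
That's 7 distinct rows out of 24 strategies.

7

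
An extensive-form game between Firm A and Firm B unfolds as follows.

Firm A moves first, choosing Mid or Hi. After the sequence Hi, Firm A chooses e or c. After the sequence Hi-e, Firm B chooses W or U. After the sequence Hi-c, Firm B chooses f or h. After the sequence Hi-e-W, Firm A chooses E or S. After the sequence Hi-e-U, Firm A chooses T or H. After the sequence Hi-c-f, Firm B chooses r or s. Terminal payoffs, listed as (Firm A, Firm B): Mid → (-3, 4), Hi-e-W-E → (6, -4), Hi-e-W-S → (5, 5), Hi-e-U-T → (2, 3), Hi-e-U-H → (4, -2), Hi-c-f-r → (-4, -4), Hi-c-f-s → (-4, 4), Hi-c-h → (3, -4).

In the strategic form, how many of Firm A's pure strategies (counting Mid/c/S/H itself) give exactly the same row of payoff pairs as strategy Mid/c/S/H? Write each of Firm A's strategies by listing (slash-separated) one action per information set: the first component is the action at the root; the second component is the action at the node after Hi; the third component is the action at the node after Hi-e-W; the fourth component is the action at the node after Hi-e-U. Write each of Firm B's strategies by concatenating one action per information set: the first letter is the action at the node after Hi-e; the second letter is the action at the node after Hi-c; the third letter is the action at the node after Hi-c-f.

8

Row for Mid/c/S/H (columns Wfr, Wfs, Whr, Whs, Ufr, Ufs, Uhr, Uhs): (-3,4) (-3,4) (-3,4) (-3,4) (-3,4) (-3,4) (-3,4) (-3,4).
Under Mid/c/S/H, Firm A's choice at the node after Hi and at the node after Hi-e-W and at the node after Hi-e-U can never be reached regardless of what Firm B does, so varying those choices leaves every outcome unchanged.
Holding the reachable choices fixed and varying the unreachable ones freely already gives 2 × 2 × 2 = 8 equivalent strategies.
No other strategy reproduces this row, so those 8 are the full class: Mid/e/E/T, Mid/e/E/H, Mid/e/S/T, Mid/e/S/H, Mid/c/E/T, Mid/c/E/H, Mid/c/S/T, Mid/c/S/H.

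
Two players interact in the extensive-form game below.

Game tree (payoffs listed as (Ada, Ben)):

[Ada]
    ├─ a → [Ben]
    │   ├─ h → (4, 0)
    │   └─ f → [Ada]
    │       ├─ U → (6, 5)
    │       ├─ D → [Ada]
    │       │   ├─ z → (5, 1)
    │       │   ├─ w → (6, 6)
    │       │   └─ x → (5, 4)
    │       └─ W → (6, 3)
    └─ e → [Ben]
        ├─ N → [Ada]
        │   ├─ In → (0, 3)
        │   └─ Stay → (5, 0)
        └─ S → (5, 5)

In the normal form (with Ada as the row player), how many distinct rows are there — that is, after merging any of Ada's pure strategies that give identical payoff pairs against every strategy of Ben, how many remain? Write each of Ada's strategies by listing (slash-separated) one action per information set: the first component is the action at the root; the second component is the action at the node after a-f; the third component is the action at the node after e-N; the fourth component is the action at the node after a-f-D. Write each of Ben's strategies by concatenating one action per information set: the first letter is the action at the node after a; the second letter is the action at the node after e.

Ada has 36 pure strategies: a/U/In/z, a/U/In/w, a/U/In/x, a/U/Stay/z, a/U/Stay/w, a/U/Stay/x, a/D/In/z, a/D/In/w, a/D/In/x, a/D/Stay/z, a/D/Stay/w, a/D/Stay/x, a/W/In/z, a/W/In/w, a/W/In/x, a/W/Stay/z, a/W/Stay/w, a/W/Stay/x, e/U/In/z, e/U/In/w, e/U/In/x, e/U/Stay/z, e/U/Stay/w, e/U/Stay/x, e/D/In/z, e/D/In/w, e/D/In/x, e/D/Stay/z, e/D/Stay/w, e/D/Stay/x, e/W/In/z, e/W/In/w, e/W/In/x, e/W/Stay/z, e/W/Stay/w, e/W/Stay/x. Columns: hN, hS, fN, fS.
{a/U/In/z, a/U/In/w, a/U/In/x, a/U/Stay/z, a/U/Stay/w, a/U/Stay/x} → row (4,0) (4,0) (6,5) (6,5)
{a/D/In/z, a/D/Stay/z} → row (4,0) (4,0) (5,1) (5,1)
{a/D/In/w, a/D/Stay/w} → row (4,0) (4,0) (6,6) (6,6)
{a/D/In/x, a/D/Stay/x} → row (4,0) (4,0) (5,4) (5,4)
{a/W/In/z, a/W/In/w, a/W/In/x, a/W/Stay/z, a/W/Stay/w, a/W/Stay/x} → row (4,0) (4,0) (6,3) (6,3)
{e/U/In/z, e/U/In/w, e/U/In/x, e/D/In/z, e/D/In/w, e/D/In/x, e/W/In/z, e/W/In/w, e/W/In/x} → row (0,3) (5,5) (0,3) (5,5)
{e/U/Stay/z, e/U/Stay/w, e/U/Stay/x, e/D/Stay/z, e/D/Stay/w, e/D/Stay/x, e/W/Stay/z, e/W/Stay/w, e/W/Stay/x} → row (5,0) (5,5) (5,0) (5,5)
That's 7 distinct rows out of 36 strategies.

7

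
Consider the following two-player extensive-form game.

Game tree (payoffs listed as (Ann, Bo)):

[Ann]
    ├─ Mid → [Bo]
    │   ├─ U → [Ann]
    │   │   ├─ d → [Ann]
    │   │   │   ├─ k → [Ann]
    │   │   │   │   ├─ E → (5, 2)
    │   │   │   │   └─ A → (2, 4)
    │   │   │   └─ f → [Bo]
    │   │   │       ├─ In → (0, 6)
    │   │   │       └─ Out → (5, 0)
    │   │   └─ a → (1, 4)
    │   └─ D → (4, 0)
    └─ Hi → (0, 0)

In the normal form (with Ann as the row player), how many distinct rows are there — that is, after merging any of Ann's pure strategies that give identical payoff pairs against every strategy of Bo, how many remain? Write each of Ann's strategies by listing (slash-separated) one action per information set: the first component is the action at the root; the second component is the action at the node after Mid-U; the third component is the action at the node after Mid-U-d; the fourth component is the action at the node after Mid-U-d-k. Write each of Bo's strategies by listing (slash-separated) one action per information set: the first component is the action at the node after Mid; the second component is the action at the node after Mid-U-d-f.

5

Ann has 16 pure strategies: Mid/d/k/E, Mid/d/k/A, Mid/d/f/E, Mid/d/f/A, Mid/a/k/E, Mid/a/k/A, Mid/a/f/E, Mid/a/f/A, Hi/d/k/E, Hi/d/k/A, Hi/d/f/E, Hi/d/f/A, Hi/a/k/E, Hi/a/k/A, Hi/a/f/E, Hi/a/f/A. Columns: U/In, U/Out, D/In, D/Out.
{Mid/d/k/E} → row (5,2) (5,2) (4,0) (4,0)
{Mid/d/k/A} → row (2,4) (2,4) (4,0) (4,0)
{Mid/d/f/E, Mid/d/f/A} → row (0,6) (5,0) (4,0) (4,0)
{Mid/a/k/E, Mid/a/k/A, Mid/a/f/E, Mid/a/f/A} → row (1,4) (1,4) (4,0) (4,0)
{Hi/d/k/E, Hi/d/k/A, Hi/d/f/E, Hi/d/f/A, Hi/a/k/E, Hi/a/k/A, Hi/a/f/E, Hi/a/f/A} → row (0,0) (0,0) (0,0) (0,0)
That's 5 distinct rows out of 16 strategies.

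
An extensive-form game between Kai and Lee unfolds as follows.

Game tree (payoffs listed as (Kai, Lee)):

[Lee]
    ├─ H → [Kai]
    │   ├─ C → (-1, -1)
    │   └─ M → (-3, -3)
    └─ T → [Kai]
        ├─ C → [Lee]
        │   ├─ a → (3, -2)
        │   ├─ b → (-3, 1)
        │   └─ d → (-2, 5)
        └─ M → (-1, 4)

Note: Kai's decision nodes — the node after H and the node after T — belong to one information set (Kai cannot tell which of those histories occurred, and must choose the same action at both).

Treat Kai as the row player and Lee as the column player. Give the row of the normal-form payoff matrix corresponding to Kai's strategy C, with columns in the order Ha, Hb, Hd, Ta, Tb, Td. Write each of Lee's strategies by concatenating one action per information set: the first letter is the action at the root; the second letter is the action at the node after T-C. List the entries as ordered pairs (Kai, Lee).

(-1,-1) (-1,-1) (-1,-1) (3,-2) (-3,1) (-2,5)

vs Ha: Lee plays H → Kai plays C at [H] → (-1, -1)
vs Hb: Lee plays H → Kai plays C at [H] → (-1, -1)
vs Hd: Lee plays H → Kai plays C at [H] → (-1, -1)
vs Ta: Lee plays T → Kai plays C at [T] → Lee plays a at [T-C] → (3, -2)
vs Tb: Lee plays T → Kai plays C at [T] → Lee plays b at [T-C] → (-3, 1)
vs Td: Lee plays T → Kai plays C at [T] → Lee plays d at [T-C] → (-2, 5)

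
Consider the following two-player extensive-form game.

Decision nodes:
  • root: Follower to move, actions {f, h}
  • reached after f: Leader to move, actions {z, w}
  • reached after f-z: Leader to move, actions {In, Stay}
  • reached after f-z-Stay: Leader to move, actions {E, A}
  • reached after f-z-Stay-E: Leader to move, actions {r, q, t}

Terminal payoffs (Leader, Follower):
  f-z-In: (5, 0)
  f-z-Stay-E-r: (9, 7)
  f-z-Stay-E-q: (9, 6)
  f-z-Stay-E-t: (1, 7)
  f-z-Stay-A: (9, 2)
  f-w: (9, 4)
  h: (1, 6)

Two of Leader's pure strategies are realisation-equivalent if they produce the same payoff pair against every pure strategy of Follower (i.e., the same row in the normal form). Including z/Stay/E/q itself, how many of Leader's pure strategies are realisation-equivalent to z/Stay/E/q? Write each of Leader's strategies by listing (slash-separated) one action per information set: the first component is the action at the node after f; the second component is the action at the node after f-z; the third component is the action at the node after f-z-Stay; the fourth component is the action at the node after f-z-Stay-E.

1

Row for z/Stay/E/q (columns f, h): (9,6) (1,6).
Every one of Leader's information sets is on the play path for some reply by Follower when Leader follows z/Stay/E/q.
Changing the action at any of them therefore changes at least one column, so only z/Stay/E/q itself gives this row.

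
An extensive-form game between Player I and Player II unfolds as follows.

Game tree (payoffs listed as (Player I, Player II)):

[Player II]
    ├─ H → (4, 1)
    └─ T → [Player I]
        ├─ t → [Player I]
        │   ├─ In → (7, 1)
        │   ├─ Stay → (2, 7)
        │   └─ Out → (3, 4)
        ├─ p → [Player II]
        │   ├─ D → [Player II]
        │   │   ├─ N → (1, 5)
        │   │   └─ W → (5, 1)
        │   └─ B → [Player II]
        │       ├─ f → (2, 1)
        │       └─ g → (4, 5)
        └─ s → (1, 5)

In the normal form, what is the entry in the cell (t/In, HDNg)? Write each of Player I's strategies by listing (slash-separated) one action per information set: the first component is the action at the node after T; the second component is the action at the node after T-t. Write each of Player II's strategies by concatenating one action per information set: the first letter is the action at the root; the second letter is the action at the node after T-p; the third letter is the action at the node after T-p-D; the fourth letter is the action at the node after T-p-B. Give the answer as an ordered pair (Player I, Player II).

(4, 1)

Trace the play path from the root:
  Player II plays H
→ terminal payoff (4, 1).
(Player I's choice at the node after T is never reached on this path, so it doesn't affect the outcome.)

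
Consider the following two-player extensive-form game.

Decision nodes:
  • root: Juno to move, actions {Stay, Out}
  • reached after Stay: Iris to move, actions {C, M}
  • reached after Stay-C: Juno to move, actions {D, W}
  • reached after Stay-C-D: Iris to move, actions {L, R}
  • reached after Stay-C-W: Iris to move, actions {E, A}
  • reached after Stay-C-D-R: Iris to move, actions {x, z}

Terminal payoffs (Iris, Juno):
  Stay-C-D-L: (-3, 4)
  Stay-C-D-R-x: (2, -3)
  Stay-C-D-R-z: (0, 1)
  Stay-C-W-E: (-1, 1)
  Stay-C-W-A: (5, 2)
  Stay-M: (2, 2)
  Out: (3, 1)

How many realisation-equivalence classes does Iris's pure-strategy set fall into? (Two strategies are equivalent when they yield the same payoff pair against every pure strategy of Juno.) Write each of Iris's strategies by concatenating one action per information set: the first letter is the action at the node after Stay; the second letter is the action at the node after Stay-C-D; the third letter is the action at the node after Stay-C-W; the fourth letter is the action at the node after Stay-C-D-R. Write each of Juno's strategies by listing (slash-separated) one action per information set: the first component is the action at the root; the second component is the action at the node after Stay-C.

7

Iris has 16 pure strategies: CLEx, CLEz, CLAx, CLAz, CREx, CREz, CRAx, CRAz, MLEx, MLEz, MLAx, MLAz, MREx, MREz, MRAx, MRAz. Columns: Stay/D, Stay/W, Out/D, Out/W.
{CLEx, CLEz} → row (-3,4) (-1,1) (3,1) (3,1)
{CLAx, CLAz} → row (-3,4) (5,2) (3,1) (3,1)
{CREx} → row (2,-3) (-1,1) (3,1) (3,1)
{CREz} → row (0,1) (-1,1) (3,1) (3,1)
{CRAx} → row (2,-3) (5,2) (3,1) (3,1)
{CRAz} → row (0,1) (5,2) (3,1) (3,1)
{MLEx, MLEz, MLAx, MLAz, MREx, MREz, MRAx, MRAz} → row (2,2) (2,2) (3,1) (3,1)
That's 7 distinct rows out of 16 strategies.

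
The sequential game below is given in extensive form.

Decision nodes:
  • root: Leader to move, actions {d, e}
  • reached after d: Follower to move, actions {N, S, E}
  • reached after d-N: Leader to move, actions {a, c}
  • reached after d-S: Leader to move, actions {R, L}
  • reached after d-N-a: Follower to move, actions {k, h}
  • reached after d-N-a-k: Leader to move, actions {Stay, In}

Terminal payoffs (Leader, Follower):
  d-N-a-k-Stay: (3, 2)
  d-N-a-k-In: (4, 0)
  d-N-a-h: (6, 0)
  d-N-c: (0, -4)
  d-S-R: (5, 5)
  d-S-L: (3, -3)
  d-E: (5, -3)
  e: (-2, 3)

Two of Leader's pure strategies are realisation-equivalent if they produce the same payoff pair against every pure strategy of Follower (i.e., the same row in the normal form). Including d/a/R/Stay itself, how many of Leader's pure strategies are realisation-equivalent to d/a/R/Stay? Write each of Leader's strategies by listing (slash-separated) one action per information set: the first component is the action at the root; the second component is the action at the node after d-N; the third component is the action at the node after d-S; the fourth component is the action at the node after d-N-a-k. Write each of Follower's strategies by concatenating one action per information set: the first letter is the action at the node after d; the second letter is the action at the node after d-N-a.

Row for d/a/R/Stay (columns Nk, Nh, Sk, Sh, Ek, Eh): (3,2) (6,0) (5,5) (5,5) (5,-3) (5,-3).
Every one of Leader's information sets is on the play path for some reply by Follower when Leader follows d/a/R/Stay.
Changing the action at any of them therefore changes at least one column, so only d/a/R/Stay itself gives this row.

1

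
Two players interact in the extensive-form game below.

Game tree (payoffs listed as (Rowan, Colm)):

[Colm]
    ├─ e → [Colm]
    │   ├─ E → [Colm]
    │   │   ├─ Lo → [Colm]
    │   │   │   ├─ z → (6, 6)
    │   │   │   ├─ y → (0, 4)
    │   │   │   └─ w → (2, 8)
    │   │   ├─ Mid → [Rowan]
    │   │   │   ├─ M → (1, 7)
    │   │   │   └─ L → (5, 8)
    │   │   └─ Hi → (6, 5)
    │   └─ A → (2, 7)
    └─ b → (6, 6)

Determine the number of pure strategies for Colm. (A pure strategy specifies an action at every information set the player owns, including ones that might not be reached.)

Colm owns the root with actions {e, b} — two choices.
Colm owns the node after e with actions {E, A} — two choices.
Colm owns the node after e-E with actions {Lo, Mid, Hi} — three choices.
Colm owns the node after e-E-Lo with actions {z, y, w} — three choices.
A pure strategy fixes one action at each information set independently, so the count is the product 2 × 2 × 3 × 3 = 36.

36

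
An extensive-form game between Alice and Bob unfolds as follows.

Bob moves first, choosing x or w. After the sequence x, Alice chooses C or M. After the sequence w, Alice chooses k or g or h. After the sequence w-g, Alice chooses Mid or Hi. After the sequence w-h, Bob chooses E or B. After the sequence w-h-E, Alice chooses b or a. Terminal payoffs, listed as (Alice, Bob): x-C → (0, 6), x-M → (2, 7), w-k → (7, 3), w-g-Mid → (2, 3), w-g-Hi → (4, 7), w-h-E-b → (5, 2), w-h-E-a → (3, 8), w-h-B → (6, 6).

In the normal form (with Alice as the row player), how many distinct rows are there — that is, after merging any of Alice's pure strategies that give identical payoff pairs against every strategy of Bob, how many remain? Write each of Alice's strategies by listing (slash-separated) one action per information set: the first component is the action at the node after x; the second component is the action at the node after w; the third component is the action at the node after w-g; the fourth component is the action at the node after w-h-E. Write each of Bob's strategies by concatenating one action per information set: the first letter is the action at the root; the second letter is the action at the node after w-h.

10

Alice has 24 pure strategies: C/k/Mid/b, C/k/Mid/a, C/k/Hi/b, C/k/Hi/a, C/g/Mid/b, C/g/Mid/a, C/g/Hi/b, C/g/Hi/a, C/h/Mid/b, C/h/Mid/a, C/h/Hi/b, C/h/Hi/a, M/k/Mid/b, M/k/Mid/a, M/k/Hi/b, M/k/Hi/a, M/g/Mid/b, M/g/Mid/a, M/g/Hi/b, M/g/Hi/a, M/h/Mid/b, M/h/Mid/a, M/h/Hi/b, M/h/Hi/a. Columns: xE, xB, wE, wB.
{C/k/Mid/b, C/k/Mid/a, C/k/Hi/b, C/k/Hi/a} → row (0,6) (0,6) (7,3) (7,3)
{C/g/Mid/b, C/g/Mid/a} → row (0,6) (0,6) (2,3) (2,3)
{C/g/Hi/b, C/g/Hi/a} → row (0,6) (0,6) (4,7) (4,7)
{C/h/Mid/b, C/h/Hi/b} → row (0,6) (0,6) (5,2) (6,6)
{C/h/Mid/a, C/h/Hi/a} → row (0,6) (0,6) (3,8) (6,6)
{M/k/Mid/b, M/k/Mid/a, M/k/Hi/b, M/k/Hi/a} → row (2,7) (2,7) (7,3) (7,3)
{M/g/Mid/b, M/g/Mid/a} → row (2,7) (2,7) (2,3) (2,3)
{M/g/Hi/b, M/g/Hi/a} → row (2,7) (2,7) (4,7) (4,7)
{M/h/Mid/b, M/h/Hi/b} → row (2,7) (2,7) (5,2) (6,6)
{M/h/Mid/a, M/h/Hi/a} → row (2,7) (2,7) (3,8) (6,6)
That's 10 distinct rows out of 24 strategies.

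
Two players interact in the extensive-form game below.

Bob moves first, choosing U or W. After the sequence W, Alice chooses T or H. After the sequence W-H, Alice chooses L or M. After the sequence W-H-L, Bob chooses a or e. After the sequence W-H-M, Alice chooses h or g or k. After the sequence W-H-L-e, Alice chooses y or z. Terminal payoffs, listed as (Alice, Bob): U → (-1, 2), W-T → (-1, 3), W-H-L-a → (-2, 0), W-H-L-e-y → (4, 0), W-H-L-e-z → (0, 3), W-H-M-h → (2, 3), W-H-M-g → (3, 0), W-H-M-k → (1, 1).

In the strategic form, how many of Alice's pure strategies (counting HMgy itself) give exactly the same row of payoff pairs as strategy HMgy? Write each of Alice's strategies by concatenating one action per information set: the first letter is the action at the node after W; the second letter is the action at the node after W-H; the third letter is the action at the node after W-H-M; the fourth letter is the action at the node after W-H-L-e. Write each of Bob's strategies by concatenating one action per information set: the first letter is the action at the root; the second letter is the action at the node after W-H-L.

2

Row for HMgy (columns Ua, Ue, Wa, We): (-1,2) (-1,2) (3,0) (3,0).
Under HMgy, Alice's choice at the node after W-H-L-e can never be reached regardless of what Bob does, so varying those choices leaves every outcome unchanged.
Holding the reachable choices fixed and varying the unreachable one freely already gives 2 equivalent strategies.
No other strategy reproduces this row, so those 2 are the full class: HMgy, HMgz.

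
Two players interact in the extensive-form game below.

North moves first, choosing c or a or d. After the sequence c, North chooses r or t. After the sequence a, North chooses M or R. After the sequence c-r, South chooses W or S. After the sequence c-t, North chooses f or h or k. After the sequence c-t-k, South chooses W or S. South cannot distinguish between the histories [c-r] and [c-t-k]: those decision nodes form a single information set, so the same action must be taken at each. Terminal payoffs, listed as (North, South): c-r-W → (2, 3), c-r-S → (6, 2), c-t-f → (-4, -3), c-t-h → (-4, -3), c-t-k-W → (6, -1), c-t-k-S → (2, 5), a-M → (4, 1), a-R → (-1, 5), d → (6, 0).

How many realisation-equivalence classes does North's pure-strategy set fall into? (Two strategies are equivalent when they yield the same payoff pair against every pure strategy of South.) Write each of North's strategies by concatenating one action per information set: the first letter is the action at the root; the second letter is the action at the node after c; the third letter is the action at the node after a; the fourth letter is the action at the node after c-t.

6

North has 36 pure strategies: crMf, crMh, crMk, crRf, crRh, crRk, ctMf, ctMh, ctMk, ctRf, ctRh, ctRk, arMf, arMh, arMk, arRf, arRh, arRk, atMf, atMh, atMk, atRf, atRh, atRk, drMf, drMh, drMk, drRf, drRh, drRk, dtMf, dtMh, dtMk, dtRf, dtRh, dtRk. Columns: W, S.
{crMf, crMh, crMk, crRf, crRh, crRk} → row (2,3) (6,2)
{ctMf, ctMh, ctRf, ctRh} → row (-4,-3) (-4,-3)
{ctMk, ctRk} → row (6,-1) (2,5)
{arMf, arMh, arMk, atMf, atMh, atMk} → row (4,1) (4,1)
{arRf, arRh, arRk, atRf, atRh, atRk} → row (-1,5) (-1,5)
{drMf, drMh, drMk, drRf, drRh, drRk, dtMf, dtMh, dtMk, dtRf, dtRh, dtRk} → row (6,0) (6,0)
That's 6 distinct rows out of 36 strategies.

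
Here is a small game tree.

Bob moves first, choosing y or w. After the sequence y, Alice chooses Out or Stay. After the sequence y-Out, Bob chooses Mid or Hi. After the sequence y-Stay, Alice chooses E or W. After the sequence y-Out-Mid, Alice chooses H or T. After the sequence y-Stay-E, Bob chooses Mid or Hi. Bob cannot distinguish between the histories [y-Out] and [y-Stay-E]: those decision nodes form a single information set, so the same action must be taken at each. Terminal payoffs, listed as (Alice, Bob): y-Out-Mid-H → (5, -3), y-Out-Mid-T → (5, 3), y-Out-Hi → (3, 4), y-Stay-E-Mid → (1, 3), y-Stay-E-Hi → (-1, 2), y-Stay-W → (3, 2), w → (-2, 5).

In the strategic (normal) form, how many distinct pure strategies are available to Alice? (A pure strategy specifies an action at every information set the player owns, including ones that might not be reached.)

8

Alice owns the node after y with actions {Out, Stay} — two choices.
Alice owns the node after y-Stay with actions {E, W} — two choices.
Alice owns the node after y-Out-Mid with actions {H, T} — two choices.
A pure strategy fixes one action at each information set independently, so the count is the product 2 × 2 × 2 = 8.
(For reference, Bob has 4 pure strategies, giving a 8×4 normal-form matrix.)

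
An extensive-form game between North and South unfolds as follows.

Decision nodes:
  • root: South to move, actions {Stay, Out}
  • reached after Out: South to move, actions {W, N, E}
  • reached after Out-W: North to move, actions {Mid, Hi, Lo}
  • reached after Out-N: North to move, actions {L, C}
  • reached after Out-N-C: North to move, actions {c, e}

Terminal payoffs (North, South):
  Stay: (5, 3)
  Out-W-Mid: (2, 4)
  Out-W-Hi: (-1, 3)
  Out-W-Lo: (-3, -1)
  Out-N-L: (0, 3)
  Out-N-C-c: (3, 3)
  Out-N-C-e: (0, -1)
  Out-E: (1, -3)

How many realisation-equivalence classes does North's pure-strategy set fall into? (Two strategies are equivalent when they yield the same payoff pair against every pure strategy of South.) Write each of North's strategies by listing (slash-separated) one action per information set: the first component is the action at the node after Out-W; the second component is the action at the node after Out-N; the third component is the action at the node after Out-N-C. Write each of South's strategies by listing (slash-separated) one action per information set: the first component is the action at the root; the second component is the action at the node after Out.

9

North has 12 pure strategies: Mid/L/c, Mid/L/e, Mid/C/c, Mid/C/e, Hi/L/c, Hi/L/e, Hi/C/c, Hi/C/e, Lo/L/c, Lo/L/e, Lo/C/c, Lo/C/e. Columns: Stay/W, Stay/N, Stay/E, Out/W, Out/N, Out/E.
{Mid/L/c, Mid/L/e} → row (5,3) (5,3) (5,3) (2,4) (0,3) (1,-3)
{Mid/C/c} → row (5,3) (5,3) (5,3) (2,4) (3,3) (1,-3)
{Mid/C/e} → row (5,3) (5,3) (5,3) (2,4) (0,-1) (1,-3)
{Hi/L/c, Hi/L/e} → row (5,3) (5,3) (5,3) (-1,3) (0,3) (1,-3)
{Hi/C/c} → row (5,3) (5,3) (5,3) (-1,3) (3,3) (1,-3)
{Hi/C/e} → row (5,3) (5,3) (5,3) (-1,3) (0,-1) (1,-3)
{Lo/L/c, Lo/L/e} → row (5,3) (5,3) (5,3) (-3,-1) (0,3) (1,-3)
{Lo/C/c} → row (5,3) (5,3) (5,3) (-3,-1) (3,3) (1,-3)
{Lo/C/e} → row (5,3) (5,3) (5,3) (-3,-1) (0,-1) (1,-3)
That's 9 distinct rows out of 12 strategies.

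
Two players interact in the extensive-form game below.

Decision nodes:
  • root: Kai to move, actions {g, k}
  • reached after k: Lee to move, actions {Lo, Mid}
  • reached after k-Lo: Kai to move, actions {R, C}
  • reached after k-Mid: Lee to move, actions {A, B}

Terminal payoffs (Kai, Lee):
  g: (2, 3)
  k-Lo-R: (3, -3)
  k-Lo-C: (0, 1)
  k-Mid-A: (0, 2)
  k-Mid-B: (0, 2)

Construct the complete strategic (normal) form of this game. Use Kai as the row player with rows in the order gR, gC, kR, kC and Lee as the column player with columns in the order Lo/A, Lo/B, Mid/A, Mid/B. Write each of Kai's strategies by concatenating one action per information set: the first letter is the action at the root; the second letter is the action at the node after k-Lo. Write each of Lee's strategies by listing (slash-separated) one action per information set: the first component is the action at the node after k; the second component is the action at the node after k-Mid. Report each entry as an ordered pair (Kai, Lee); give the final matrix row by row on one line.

gR: (2,3) (2,3) (2,3) (2,3) | gC: (2,3) (2,3) (2,3) (2,3) | kR: (3,-3) (3,-3) (0,2) (0,2) | kC: (0,1) (0,1) (0,2) (0,2)

Row gR: Lo/A→(2,3), Lo/B→(2,3), Mid/A→(2,3), Mid/B→(2,3)
Row gC: Lo/A→(2,3), Lo/B→(2,3), Mid/A→(2,3), Mid/B→(2,3)
Row kR: Lo/A→(3,-3), Lo/B→(3,-3), Mid/A→(0,2), Mid/B→(0,2)
Row kC: Lo/A→(0,1), Lo/B→(0,1), Mid/A→(0,2), Mid/B→(0,2)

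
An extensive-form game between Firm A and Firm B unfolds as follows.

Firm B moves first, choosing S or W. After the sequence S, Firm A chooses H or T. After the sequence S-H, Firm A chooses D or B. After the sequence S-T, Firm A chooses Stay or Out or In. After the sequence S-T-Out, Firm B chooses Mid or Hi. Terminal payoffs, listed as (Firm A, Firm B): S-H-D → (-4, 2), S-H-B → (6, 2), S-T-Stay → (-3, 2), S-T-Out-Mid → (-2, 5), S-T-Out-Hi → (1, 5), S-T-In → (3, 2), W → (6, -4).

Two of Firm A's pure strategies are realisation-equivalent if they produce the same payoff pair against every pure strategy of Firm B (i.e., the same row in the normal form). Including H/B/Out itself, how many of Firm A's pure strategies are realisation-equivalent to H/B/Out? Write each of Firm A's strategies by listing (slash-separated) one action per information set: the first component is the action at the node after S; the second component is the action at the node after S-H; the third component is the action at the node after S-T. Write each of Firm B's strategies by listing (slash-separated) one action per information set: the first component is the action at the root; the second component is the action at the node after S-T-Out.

Row for H/B/Out (columns S/Mid, S/Hi, W/Mid, W/Hi): (6,2) (6,2) (6,-4) (6,-4).
Under H/B/Out, Firm A's choice at the node after S-T can never be reached regardless of what Firm B does, so varying those choices leaves every outcome unchanged.
Holding the reachable choices fixed and varying the unreachable one freely already gives 3 equivalent strategies.
No other strategy reproduces this row, so those 3 are the full class: H/B/Stay, H/B/Out, H/B/In.

3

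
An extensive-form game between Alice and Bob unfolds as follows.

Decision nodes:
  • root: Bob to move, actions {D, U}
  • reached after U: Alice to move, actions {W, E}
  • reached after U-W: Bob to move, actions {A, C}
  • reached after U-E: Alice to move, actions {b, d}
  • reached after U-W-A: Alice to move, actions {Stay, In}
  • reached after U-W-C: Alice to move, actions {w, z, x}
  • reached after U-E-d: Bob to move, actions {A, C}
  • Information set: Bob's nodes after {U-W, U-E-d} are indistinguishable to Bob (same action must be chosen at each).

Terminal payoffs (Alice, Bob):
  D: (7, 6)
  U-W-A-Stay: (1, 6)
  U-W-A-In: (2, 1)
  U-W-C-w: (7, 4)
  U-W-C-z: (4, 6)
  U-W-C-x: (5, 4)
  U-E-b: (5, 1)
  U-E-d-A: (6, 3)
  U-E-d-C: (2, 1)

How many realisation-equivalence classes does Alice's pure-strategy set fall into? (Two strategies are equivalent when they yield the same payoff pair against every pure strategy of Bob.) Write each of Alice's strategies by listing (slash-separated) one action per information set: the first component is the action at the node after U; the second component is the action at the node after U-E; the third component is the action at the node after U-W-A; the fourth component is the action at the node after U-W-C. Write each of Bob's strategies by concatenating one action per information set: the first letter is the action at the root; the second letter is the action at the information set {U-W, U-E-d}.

Alice has 24 pure strategies: W/b/Stay/w, W/b/Stay/z, W/b/Stay/x, W/b/In/w, W/b/In/z, W/b/In/x, W/d/Stay/w, W/d/Stay/z, W/d/Stay/x, W/d/In/w, W/d/In/z, W/d/In/x, E/b/Stay/w, E/b/Stay/z, E/b/Stay/x, E/b/In/w, E/b/In/z, E/b/In/x, E/d/Stay/w, E/d/Stay/z, E/d/Stay/x, E/d/In/w, E/d/In/z, E/d/In/x. Columns: DA, DC, UA, UC.
{W/b/Stay/w, W/d/Stay/w} → row (7,6) (7,6) (1,6) (7,4)
{W/b/Stay/z, W/d/Stay/z} → row (7,6) (7,6) (1,6) (4,6)
{W/b/Stay/x, W/d/Stay/x} → row (7,6) (7,6) (1,6) (5,4)
{W/b/In/w, W/d/In/w} → row (7,6) (7,6) (2,1) (7,4)
{W/b/In/z, W/d/In/z} → row (7,6) (7,6) (2,1) (4,6)
{W/b/In/x, W/d/In/x} → row (7,6) (7,6) (2,1) (5,4)
{E/b/Stay/w, E/b/Stay/z, E/b/Stay/x, E/b/In/w, E/b/In/z, E/b/In/x} → row (7,6) (7,6) (5,1) (5,1)
{E/d/Stay/w, E/d/Stay/z, E/d/Stay/x, E/d/In/w, E/d/In/z, E/d/In/x} → row (7,6) (7,6) (6,3) (2,1)
That's 8 distinct rows out of 24 strategies.

8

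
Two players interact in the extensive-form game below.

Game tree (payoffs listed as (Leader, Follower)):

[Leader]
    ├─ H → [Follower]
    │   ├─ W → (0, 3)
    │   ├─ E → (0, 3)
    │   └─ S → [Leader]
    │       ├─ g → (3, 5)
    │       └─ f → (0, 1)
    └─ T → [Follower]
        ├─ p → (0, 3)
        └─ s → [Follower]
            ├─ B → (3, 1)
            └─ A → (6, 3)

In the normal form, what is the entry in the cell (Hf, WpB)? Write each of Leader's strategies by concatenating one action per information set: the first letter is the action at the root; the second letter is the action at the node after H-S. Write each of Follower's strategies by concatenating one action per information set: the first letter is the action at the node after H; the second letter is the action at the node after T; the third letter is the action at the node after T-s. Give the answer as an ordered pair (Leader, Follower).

(0, 3)

Trace the play path from the root:
  Leader plays H
  Follower plays W at [H]
→ terminal payoff (0, 3).
(Leader's choice at the node after H-S is never reached on this path, so it doesn't affect the outcome.)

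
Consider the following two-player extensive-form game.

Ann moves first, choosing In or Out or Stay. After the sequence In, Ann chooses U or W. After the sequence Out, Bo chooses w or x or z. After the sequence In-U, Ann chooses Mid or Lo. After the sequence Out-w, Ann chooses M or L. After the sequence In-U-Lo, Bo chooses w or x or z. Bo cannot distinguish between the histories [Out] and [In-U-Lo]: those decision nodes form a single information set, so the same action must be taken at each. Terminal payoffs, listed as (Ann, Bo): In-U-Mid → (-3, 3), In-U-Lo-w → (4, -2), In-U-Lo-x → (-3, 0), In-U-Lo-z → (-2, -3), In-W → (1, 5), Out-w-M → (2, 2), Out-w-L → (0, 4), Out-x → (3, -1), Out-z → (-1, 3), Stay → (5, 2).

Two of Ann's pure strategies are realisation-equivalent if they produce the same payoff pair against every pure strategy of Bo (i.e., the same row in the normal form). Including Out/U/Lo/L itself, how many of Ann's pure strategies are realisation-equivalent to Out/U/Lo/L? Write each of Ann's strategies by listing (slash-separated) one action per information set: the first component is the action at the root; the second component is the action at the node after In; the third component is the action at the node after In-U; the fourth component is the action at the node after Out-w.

4

Row for Out/U/Lo/L (columns w, x, z): (0,4) (3,-1) (-1,3).
Under Out/U/Lo/L, Ann's choice at the node after In and at the node after In-U can never be reached regardless of what Bo does, so varying those choices leaves every outcome unchanged.
Holding the reachable choices fixed and varying the unreachable ones freely already gives 2 × 2 = 4 equivalent strategies.
No other strategy reproduces this row, so those 4 are the full class: Out/U/Mid/L, Out/U/Lo/L, Out/W/Mid/L, Out/W/Lo/L.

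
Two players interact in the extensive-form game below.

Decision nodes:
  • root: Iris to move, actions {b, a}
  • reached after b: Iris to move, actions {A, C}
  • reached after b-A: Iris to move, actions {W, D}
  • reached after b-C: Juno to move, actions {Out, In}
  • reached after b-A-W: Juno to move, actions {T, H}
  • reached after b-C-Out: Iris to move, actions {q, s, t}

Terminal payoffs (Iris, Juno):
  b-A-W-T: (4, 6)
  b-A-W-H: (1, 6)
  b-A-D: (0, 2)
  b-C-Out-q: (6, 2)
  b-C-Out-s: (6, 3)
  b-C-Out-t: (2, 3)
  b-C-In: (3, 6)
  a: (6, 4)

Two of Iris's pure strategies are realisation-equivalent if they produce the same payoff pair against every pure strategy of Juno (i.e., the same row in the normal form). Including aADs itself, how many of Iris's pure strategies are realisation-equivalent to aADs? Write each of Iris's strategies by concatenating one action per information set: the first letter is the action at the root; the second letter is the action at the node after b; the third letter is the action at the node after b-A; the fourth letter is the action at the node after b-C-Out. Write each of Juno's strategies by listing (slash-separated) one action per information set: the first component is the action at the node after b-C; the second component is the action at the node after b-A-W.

Row for aADs (columns Out/T, Out/H, In/T, In/H): (6,4) (6,4) (6,4) (6,4).
Under aADs, Iris's choice at the node after b and at the node after b-A and at the node after b-C-Out can never be reached regardless of what Juno does, so varying those choices leaves every outcome unchanged.
Holding the reachable choices fixed and varying the unreachable ones freely already gives 2 × 2 × 3 = 12 equivalent strategies.
No other strategy reproduces this row, so those 12 are the full class: aAWq, aAWs, aAWt, aADq, aADs, aADt, aCWq, aCWs, aCWt, aCDq, aCDs, aCDt.

12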